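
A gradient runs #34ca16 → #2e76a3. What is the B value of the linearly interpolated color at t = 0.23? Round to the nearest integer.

54

B₁ = 22 (from #34ca16), B₂ = 163 (from #2e76a3).
B = 22 + 0.23 × (163 − 22) = 54.43 → 54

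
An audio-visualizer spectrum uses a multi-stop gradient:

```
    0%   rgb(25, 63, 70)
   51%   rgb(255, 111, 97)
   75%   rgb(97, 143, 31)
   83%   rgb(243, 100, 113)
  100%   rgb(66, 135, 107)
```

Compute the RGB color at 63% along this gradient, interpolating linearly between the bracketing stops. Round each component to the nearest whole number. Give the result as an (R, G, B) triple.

63% lies between the 51% and 75% stops, so the local fraction is t = (63 − 51)/(75 − 51) = 12/24 ≈ 0.5.
R = 255 + 0.5 × (97 − 255) = 176 → 176
G = 111 + 0.5 × (143 − 111) = 127 → 127
B = 97 + 0.5 × (31 − 97) = 64 → 64

(176, 127, 64)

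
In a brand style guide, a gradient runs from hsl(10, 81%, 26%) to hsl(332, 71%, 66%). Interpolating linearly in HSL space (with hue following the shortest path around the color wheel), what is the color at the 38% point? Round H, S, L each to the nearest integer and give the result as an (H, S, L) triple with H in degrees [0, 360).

(356, 77, 41)

Hue: 332 − 10 = 322°, but |322| > 180 so the shorter arc goes the other way: Δh = 322 − 360 = -38°.
H = 10 + 0.38 × (-38) = -4.44 → -4 → -4 mod 360 = 356°
S = 81 + 0.38 × (71 − 81) = 77.2 → 77%
L = 26 + 0.38 × (66 − 26) = 41.2 → 41%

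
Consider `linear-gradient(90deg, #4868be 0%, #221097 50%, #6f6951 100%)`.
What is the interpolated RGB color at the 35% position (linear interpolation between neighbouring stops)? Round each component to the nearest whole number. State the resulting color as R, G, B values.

(45, 42, 163)

35% lies between the 0% and 50% stops, so the local fraction is t = (35 − 0)/(50 − 0) = 35/50 ≈ 0.7.
#4868be → (72, 104, 190); #221097 → (34, 16, 151).
R = 72 + 0.7 × (34 − 72) = 45.4 → 45
G = 104 + 0.7 × (16 − 104) = 42.4 → 42
B = 190 + 0.7 × (151 − 190) = 162.7 → 163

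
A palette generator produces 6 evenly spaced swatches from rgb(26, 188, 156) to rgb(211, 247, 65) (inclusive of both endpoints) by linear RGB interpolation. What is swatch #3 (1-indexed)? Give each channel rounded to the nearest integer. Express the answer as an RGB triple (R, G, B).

With 6 swatches and endpoints inclusive, swatch 3 sits at t = (3 − 1)/(6 − 1) = 2/5 ≈ 0.4.
R = 26 + 0.4 × (211 − 26) = 100 → 100
G = 188 + 0.4 × (247 − 188) = 211.6 → 212
B = 156 + 0.4 × (65 − 156) = 119.6 → 120

(100, 212, 120)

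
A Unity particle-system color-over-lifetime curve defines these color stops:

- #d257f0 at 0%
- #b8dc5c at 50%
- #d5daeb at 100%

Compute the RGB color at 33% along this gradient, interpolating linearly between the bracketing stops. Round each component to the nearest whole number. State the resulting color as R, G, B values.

(193, 175, 142)

33% lies between the 0% and 50% stops, so the local fraction is t = (33 − 0)/(50 − 0) = 33/50 ≈ 0.66.
#d257f0 → (210, 87, 240); #b8dc5c → (184, 220, 92).
R = 210 + 0.66 × (184 − 210) = 192.84 → 193
G = 87 + 0.66 × (220 − 87) = 174.78 → 175
B = 240 + 0.66 × (92 − 240) = 142.32 → 142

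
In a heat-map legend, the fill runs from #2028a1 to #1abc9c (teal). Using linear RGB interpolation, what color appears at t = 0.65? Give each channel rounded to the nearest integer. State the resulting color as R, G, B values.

#2028a1 → (32, 40, 161); #1abc9c → (26, 188, 156).
R = 32 + 0.65 × (26 − 32) = 32 + 0.65 × -6 = 28.1 → 28
G = 40 + 0.65 × (188 − 40) = 40 + 0.65 × 148 = 136.2 → 136
B = 161 + 0.65 × (156 − 161) = 161 + 0.65 × -5 = 157.75 → 158

(28, 136, 158)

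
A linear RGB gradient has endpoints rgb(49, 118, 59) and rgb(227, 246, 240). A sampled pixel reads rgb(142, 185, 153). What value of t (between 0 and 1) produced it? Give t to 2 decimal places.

Invert the lerp on the B channel (largest span, 181): t = (153 − 59) / (240 − 59) = 94/181 = 0.51934.
Check on R: (142 − 49)/(227 − 49) = 0.5225 ✓

0.52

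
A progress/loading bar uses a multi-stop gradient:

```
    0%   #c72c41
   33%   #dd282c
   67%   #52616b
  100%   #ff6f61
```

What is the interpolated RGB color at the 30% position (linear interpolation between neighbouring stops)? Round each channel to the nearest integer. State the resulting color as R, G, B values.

30% lies between the 0% and 33% stops, so the local fraction is t = (30 − 0)/(33 − 0) = 30/33 ≈ 0.9091.
#c72c41 → (199, 44, 65); #dd282c → (221, 40, 44).
R = 199 + 0.9091 × (221 − 199) = 219 → 219
G = 44 + 0.9091 × (40 − 44) = 40.364 → 40
B = 65 + 0.9091 × (44 − 65) = 45.909 → 46

(219, 40, 46)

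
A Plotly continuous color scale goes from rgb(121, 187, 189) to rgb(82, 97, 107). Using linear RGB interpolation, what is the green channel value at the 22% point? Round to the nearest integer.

G = 187 + 0.22 × (97 − 187) = 167.2 → 167

167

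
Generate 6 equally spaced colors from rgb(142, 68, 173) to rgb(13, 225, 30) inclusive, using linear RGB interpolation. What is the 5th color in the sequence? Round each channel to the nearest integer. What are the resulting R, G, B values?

(39, 194, 59)

With 6 swatches and endpoints inclusive, swatch 5 sits at t = (5 − 1)/(6 − 1) = 4/5 ≈ 0.8.
R = 142 + 0.8 × (13 − 142) = 38.8 → 39
G = 68 + 0.8 × (225 − 68) = 193.6 → 194
B = 173 + 0.8 × (30 − 173) = 58.6 → 59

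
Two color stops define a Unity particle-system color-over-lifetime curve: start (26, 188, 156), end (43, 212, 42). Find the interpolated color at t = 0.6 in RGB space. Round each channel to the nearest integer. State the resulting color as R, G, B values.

R = 26 + 0.6 × (43 − 26) = 26 + 0.6 × 17 = 36.2 → 36
G = 188 + 0.6 × (212 − 188) = 188 + 0.6 × 24 = 202.4 → 202
B = 156 + 0.6 × (42 − 156) = 156 + 0.6 × -114 = 87.6 → 88

(36, 202, 88)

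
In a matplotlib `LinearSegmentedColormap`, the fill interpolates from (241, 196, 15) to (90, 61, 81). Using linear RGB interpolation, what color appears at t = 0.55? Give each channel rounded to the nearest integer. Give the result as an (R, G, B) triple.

(158, 122, 51)

R = 241 + 0.55 × (90 − 241) = 241 + 0.55 × -151 = 157.95 → 158
G = 196 + 0.55 × (61 − 196) = 196 + 0.55 × -135 = 121.75 → 122
B = 15 + 0.55 × (81 − 15) = 15 + 0.55 × 66 = 51.3 → 51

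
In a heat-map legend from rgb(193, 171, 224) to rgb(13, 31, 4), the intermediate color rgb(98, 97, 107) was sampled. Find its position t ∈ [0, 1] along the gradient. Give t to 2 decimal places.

0.53

Invert the lerp on the B channel (largest span, 220): t = (107 − 224) / (4 − 224) = -117/-220 = 0.53182.
Check on R: (98 − 193)/(13 − 193) = 0.5278 ✓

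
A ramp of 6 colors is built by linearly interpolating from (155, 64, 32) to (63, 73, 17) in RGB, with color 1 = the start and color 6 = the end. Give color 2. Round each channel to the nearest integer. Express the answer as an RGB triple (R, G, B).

With 6 swatches and endpoints inclusive, swatch 2 sits at t = (2 − 1)/(6 − 1) = 1/5 ≈ 0.2.
R = 155 + 0.2 × (63 − 155) = 136.6 → 137
G = 64 + 0.2 × (73 − 64) = 65.8 → 66
B = 32 + 0.2 × (17 − 32) = 29 → 29

(137, 66, 29)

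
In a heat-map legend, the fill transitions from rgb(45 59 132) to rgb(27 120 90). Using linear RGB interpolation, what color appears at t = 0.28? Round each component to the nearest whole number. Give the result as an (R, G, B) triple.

R = 45 + 0.28 × (27 − 45) = 45 + 0.28 × -18 = 39.96 → 40
G = 59 + 0.28 × (120 − 59) = 59 + 0.28 × 61 = 76.08 → 76
B = 132 + 0.28 × (90 − 132) = 132 + 0.28 × -42 = 120.24 → 120

(40, 76, 120)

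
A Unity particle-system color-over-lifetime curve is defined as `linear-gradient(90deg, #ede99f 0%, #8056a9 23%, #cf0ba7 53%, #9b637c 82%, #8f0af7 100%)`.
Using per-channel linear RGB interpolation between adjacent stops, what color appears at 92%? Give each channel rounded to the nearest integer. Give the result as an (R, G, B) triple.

(148, 50, 192)

92% lies between the 82% and 100% stops, so the local fraction is t = (92 − 82)/(100 − 82) = 10/18 ≈ 0.5556.
#9b637c → (155, 99, 124); #8f0af7 → (143, 10, 247).
R = 155 + 0.5556 × (143 − 155) = 148.333 → 148
G = 99 + 0.5556 × (10 − 99) = 49.552 → 50
B = 124 + 0.5556 × (247 − 124) = 192.339 → 192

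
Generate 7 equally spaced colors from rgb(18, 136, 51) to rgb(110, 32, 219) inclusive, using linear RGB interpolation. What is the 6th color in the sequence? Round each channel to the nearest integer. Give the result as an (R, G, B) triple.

(95, 49, 191)

With 7 swatches and endpoints inclusive, swatch 6 sits at t = (6 − 1)/(7 − 1) = 5/6 ≈ 0.8333.
R = 18 + 0.8333 × (110 − 18) = 94.664 → 95
G = 136 + 0.8333 × (32 − 136) = 49.337 → 49
B = 51 + 0.8333 × (219 − 51) = 190.994 → 191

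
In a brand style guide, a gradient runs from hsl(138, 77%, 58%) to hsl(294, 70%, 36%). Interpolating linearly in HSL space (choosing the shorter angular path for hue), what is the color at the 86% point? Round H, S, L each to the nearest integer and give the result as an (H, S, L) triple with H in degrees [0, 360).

Hue arc: Δh = 294 − 138 = 156° (|Δh| ≤ 180, already the shorter path).
H = 138 + 0.86 × (156) = 272.16 → 272°
S = 77 + 0.86 × (70 − 77) = 70.98 → 71%
L = 58 + 0.86 × (36 − 58) = 39.08 → 39%

(272, 71, 39)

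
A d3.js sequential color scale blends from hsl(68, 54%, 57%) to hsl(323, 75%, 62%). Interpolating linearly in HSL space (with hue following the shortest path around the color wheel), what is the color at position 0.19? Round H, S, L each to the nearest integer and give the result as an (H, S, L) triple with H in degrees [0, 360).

(48, 58, 58)

Hue: 323 − 68 = 255°, but |255| > 180 so the shorter arc goes the other way: Δh = 255 − 360 = -105°.
H = 68 + 0.19 × (-105) = 48.05 → 48°
S = 54 + 0.19 × (75 − 54) = 57.99 → 58%
L = 57 + 0.19 × (62 − 57) = 57.95 → 58%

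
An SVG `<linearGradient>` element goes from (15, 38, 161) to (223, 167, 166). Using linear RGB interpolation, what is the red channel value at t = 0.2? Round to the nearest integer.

57

R = 15 + 0.2 × (223 − 15) = 56.6 → 57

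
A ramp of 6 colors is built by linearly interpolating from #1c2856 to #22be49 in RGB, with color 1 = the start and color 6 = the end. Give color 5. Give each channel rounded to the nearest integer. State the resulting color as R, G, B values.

With 6 swatches and endpoints inclusive, swatch 5 sits at t = (5 − 1)/(6 − 1) = 4/5 ≈ 0.8.
#1c2856 → (28, 40, 86); #22be49 → (34, 190, 73).
R = 28 + 0.8 × (34 − 28) = 32.8 → 33
G = 40 + 0.8 × (190 − 40) = 160 → 160
B = 86 + 0.8 × (73 − 86) = 75.6 → 76

(33, 160, 76)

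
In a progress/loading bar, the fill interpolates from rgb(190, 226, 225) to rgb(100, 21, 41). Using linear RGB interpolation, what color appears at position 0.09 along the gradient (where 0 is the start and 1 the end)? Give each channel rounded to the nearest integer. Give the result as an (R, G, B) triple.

R = 190 + 0.09 × (100 − 190) = 190 + 0.09 × -90 = 181.9 → 182
G = 226 + 0.09 × (21 − 226) = 226 + 0.09 × -205 = 207.55 → 208
B = 225 + 0.09 × (41 − 225) = 225 + 0.09 × -184 = 208.44 → 208
So the blended color is (182, 208, 208), about #b6d0d0.

(182, 208, 208)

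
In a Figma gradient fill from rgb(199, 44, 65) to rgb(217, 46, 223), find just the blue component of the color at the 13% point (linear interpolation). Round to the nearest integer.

B = 65 + 0.13 × (223 − 65) = 85.54 → 86

86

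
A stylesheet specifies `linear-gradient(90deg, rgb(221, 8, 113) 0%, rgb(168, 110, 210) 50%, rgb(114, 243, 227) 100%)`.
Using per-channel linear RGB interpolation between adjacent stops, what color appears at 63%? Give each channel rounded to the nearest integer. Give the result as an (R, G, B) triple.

(154, 145, 214)

63% lies between the 50% and 100% stops, so the local fraction is t = (63 − 50)/(100 − 50) = 13/50 ≈ 0.26.
R = 168 + 0.26 × (114 − 168) = 153.96 → 154
G = 110 + 0.26 × (243 − 110) = 144.58 → 145
B = 210 + 0.26 × (227 − 210) = 214.42 → 214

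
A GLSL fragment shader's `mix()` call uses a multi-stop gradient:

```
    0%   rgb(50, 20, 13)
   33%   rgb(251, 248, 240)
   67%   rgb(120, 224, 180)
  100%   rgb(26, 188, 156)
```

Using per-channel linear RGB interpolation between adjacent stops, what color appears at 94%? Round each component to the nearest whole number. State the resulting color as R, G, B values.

94% lies between the 67% and 100% stops, so the local fraction is t = (94 − 67)/(100 − 67) = 27/33 ≈ 0.8182.
R = 120 + 0.8182 × (26 − 120) = 43.089 → 43
G = 224 + 0.8182 × (188 − 224) = 194.545 → 195
B = 180 + 0.8182 × (156 − 180) = 160.363 → 160

(43, 195, 160)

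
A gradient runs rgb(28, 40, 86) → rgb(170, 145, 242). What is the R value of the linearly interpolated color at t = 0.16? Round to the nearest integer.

51

R = 28 + 0.16 × (170 − 28) = 50.72 → 51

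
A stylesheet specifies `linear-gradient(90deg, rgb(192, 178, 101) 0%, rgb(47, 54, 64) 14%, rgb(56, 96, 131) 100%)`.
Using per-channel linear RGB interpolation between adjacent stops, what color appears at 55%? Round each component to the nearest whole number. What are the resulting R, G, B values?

(51, 74, 96)

55% lies between the 14% and 100% stops, so the local fraction is t = (55 − 14)/(100 − 14) = 41/86 ≈ 0.4767.
R = 47 + 0.4767 × (56 − 47) = 51.29 → 51
G = 54 + 0.4767 × (96 − 54) = 74.021 → 74
B = 64 + 0.4767 × (131 − 64) = 95.939 → 96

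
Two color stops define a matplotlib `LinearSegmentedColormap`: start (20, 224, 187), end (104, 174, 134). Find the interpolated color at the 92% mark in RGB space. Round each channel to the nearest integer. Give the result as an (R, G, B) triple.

(97, 178, 138)

92% corresponds to t = 0.92.
R = 20 + 0.92 × (104 − 20) = 20 + 0.92 × 84 = 97.28 → 97
G = 224 + 0.92 × (174 − 224) = 224 + 0.92 × -50 = 178 → 178
B = 187 + 0.92 × (134 − 187) = 187 + 0.92 × -53 = 138.24 → 138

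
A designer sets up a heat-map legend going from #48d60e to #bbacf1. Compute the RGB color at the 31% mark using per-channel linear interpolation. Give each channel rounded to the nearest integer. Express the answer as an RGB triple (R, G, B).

#48d60e → (72, 214, 14); #bbacf1 → (187, 172, 241).
31% corresponds to t = 0.31.
R = 72 + 0.31 × (187 − 72) = 72 + 0.31 × 115 = 107.65 → 108
G = 214 + 0.31 × (172 − 214) = 214 + 0.31 × -42 = 200.98 → 201
B = 14 + 0.31 × (241 − 14) = 14 + 0.31 × 227 = 84.37 → 84
So the blended color is (108, 201, 84), about #6cc954.

(108, 201, 84)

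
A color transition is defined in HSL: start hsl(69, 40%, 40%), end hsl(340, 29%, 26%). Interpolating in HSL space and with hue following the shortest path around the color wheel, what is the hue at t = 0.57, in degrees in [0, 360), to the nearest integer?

Hue: 340 − 69 = 271°, but |271| > 180 so the shorter arc goes the other way: Δh = 271 − 360 = -89°.
H = 69 + 0.57 × (-89) = 18.27 → 18°

18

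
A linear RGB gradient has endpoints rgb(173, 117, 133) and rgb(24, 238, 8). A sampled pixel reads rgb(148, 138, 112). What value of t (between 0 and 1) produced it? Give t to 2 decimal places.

0.17

Invert the lerp on the R channel (largest span, 149): t = (148 − 173) / (24 − 173) = -25/-149 = 0.16779.
Check on G: (138 − 117)/(238 − 117) = 0.1736 ✓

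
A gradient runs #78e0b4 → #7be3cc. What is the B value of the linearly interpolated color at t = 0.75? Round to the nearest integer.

198

B₁ = 180 (from #78e0b4), B₂ = 204 (from #7be3cc).
B = 180 + 0.75 × (204 − 180) = 198 → 198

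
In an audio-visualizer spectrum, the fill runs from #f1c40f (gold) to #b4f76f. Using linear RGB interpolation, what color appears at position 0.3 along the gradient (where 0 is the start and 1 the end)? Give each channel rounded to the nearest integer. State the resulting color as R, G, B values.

(223, 211, 44)

#f1c40f → (241, 196, 15); #b4f76f → (180, 247, 111).
R = 241 + 0.3 × (180 − 241) = 241 + 0.3 × -61 = 222.7 → 223
G = 196 + 0.3 × (247 − 196) = 196 + 0.3 × 51 = 211.3 → 211
B = 15 + 0.3 × (111 − 15) = 15 + 0.3 × 96 = 43.8 → 44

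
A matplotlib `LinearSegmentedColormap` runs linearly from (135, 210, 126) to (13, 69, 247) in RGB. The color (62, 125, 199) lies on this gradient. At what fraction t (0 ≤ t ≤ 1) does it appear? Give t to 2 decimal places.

0.60

Invert the lerp on the G channel (largest span, 141): t = (125 − 210) / (69 − 210) = -85/-141 = 0.60284.
Check on R: (62 − 135)/(13 − 135) = 0.5984 ✓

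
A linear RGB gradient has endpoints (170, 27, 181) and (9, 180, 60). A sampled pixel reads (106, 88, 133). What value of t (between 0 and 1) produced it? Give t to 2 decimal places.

Invert the lerp on the R channel (largest span, 161): t = (106 − 170) / (9 − 170) = -64/-161 = 0.39752.
Check on G: (88 − 27)/(180 − 27) = 0.3987 ✓

0.40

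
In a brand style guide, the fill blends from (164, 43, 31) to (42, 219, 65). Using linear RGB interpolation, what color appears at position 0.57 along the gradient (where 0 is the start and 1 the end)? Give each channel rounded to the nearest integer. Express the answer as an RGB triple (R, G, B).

R = 164 + 0.57 × (42 − 164) = 164 + 0.57 × -122 = 94.46 → 94
G = 43 + 0.57 × (219 − 43) = 43 + 0.57 × 176 = 143.32 → 143
B = 31 + 0.57 × (65 − 31) = 31 + 0.57 × 34 = 50.38 → 50

(94, 143, 50)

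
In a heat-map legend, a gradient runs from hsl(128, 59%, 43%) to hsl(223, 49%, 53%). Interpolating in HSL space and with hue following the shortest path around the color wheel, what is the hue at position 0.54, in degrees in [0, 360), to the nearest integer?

179

Hue arc: Δh = 223 − 128 = 95° (|Δh| ≤ 180, already the shorter path).
H = 128 + 0.54 × (95) = 179.3 → 179°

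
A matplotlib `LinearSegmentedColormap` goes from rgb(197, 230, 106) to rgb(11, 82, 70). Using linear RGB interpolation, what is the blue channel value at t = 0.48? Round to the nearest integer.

89

B = 106 + 0.48 × (70 − 106) = 88.72 → 89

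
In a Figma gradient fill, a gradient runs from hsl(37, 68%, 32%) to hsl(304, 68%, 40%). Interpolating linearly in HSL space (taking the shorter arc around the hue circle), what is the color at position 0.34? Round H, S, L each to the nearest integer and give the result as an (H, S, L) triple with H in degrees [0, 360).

Hue: 304 − 37 = 267°, but |267| > 180 so the shorter arc goes the other way: Δh = 267 − 360 = -93°.
H = 37 + 0.34 × (-93) = 5.38 → 5°
S = 68 + 0.34 × (68 − 68) = 68 → 68%
L = 32 + 0.34 × (40 − 32) = 34.72 → 35%

(5, 68, 35)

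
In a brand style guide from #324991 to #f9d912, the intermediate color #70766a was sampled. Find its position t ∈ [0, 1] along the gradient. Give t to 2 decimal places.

Invert the lerp on the R channel (largest span, 199): t = (112 − 50) / (249 − 50) = 62/199 = 0.31156.
Check on G: (118 − 73)/(217 − 73) = 0.3125 ✓

0.31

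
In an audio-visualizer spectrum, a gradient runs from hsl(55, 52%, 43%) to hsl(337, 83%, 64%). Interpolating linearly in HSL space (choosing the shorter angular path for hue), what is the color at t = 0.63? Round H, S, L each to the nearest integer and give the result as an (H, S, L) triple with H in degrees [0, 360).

(6, 72, 56)

Hue: 337 − 55 = 282°, but |282| > 180 so the shorter arc goes the other way: Δh = 282 − 360 = -78°.
H = 55 + 0.63 × (-78) = 5.86 → 6°
S = 52 + 0.63 × (83 − 52) = 71.53 → 72%
L = 43 + 0.63 × (64 − 43) = 56.23 → 56%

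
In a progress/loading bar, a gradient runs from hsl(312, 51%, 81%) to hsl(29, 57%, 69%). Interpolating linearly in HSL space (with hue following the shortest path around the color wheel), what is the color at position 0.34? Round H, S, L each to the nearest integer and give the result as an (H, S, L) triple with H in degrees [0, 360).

Hue: 29 − 312 = -283°, but |-283| > 180 so the shorter arc goes the other way: Δh = -283 + 360 = 77°.
H = 312 + 0.34 × (77) = 338.18 → 338°
S = 51 + 0.34 × (57 − 51) = 53.04 → 53%
L = 81 + 0.34 × (69 − 81) = 76.92 → 77%

(338, 53, 77)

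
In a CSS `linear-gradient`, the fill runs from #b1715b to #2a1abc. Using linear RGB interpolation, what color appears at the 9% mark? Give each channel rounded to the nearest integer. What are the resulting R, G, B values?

(165, 105, 100)

#b1715b → (177, 113, 91); #2a1abc → (42, 26, 188).
9% corresponds to t = 0.09.
R = 177 + 0.09 × (42 − 177) = 177 + 0.09 × -135 = 164.85 → 165
G = 113 + 0.09 × (26 − 113) = 113 + 0.09 × -87 = 105.17 → 105
B = 91 + 0.09 × (188 − 91) = 91 + 0.09 × 97 = 99.73 → 100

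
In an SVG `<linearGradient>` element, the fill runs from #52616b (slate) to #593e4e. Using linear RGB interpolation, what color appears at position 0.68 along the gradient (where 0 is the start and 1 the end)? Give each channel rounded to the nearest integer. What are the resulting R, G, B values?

(87, 73, 87)

#52616b → (82, 97, 107); #593e4e → (89, 62, 78).
R = 82 + 0.68 × (89 − 82) = 82 + 0.68 × 7 = 86.76 → 87
G = 97 + 0.68 × (62 − 97) = 97 + 0.68 × -35 = 73.2 → 73
B = 107 + 0.68 × (78 − 107) = 107 + 0.68 × -29 = 87.28 → 87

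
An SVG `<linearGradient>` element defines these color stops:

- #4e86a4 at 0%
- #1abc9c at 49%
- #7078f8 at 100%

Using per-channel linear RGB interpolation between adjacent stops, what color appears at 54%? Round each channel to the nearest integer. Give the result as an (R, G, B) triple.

(34, 181, 165)

54% lies between the 49% and 100% stops, so the local fraction is t = (54 − 49)/(100 − 49) = 5/51 ≈ 0.098.
#1abc9c → (26, 188, 156); #7078f8 → (112, 120, 248).
R = 26 + 0.098 × (112 − 26) = 34.428 → 34
G = 188 + 0.098 × (120 − 188) = 181.336 → 181
B = 156 + 0.098 × (248 − 156) = 165.016 → 165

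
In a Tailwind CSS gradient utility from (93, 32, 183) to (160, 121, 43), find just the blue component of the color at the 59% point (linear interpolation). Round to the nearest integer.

B = 183 + 0.59 × (43 − 183) = 100.4 → 100

100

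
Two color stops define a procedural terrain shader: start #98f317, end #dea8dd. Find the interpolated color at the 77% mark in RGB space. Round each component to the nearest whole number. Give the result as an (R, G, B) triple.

#98f317 → (152, 243, 23); #dea8dd → (222, 168, 221).
77% corresponds to t = 0.77.
R = 152 + 0.77 × (222 − 152) = 152 + 0.77 × 70 = 205.9 → 206
G = 243 + 0.77 × (168 − 243) = 243 + 0.77 × -75 = 185.25 → 185
B = 23 + 0.77 × (221 − 23) = 23 + 0.77 × 198 = 175.46 → 175

(206, 185, 175)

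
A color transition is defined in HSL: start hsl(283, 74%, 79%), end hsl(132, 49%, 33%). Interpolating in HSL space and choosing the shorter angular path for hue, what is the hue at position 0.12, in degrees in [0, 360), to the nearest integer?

265

Hue arc: Δh = 132 − 283 = -151° (|Δh| ≤ 180, already the shorter path).
H = 283 + 0.12 × (-151) = 264.88 → 265°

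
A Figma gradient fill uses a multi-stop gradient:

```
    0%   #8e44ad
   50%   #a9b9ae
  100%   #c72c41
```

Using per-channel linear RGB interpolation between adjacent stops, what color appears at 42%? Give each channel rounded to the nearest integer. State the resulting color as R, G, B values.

42% lies between the 0% and 50% stops, so the local fraction is t = (42 − 0)/(50 − 0) = 42/50 ≈ 0.84.
#8e44ad → (142, 68, 173); #a9b9ae → (169, 185, 174).
R = 142 + 0.84 × (169 − 142) = 164.68 → 165
G = 68 + 0.84 × (185 − 68) = 166.28 → 166
B = 173 + 0.84 × (174 − 173) = 173.84 → 174

(165, 166, 174)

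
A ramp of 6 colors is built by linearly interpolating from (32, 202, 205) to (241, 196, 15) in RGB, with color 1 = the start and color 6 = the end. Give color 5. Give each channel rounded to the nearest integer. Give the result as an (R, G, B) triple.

(199, 197, 53)

With 6 swatches and endpoints inclusive, swatch 5 sits at t = (5 − 1)/(6 − 1) = 4/5 ≈ 0.8.
R = 32 + 0.8 × (241 − 32) = 199.2 → 199
G = 202 + 0.8 × (196 − 202) = 197.2 → 197
B = 205 + 0.8 × (15 − 205) = 53 → 53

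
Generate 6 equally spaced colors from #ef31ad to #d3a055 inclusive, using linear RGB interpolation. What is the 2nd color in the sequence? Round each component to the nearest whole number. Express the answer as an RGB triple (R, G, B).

With 6 swatches and endpoints inclusive, swatch 2 sits at t = (2 − 1)/(6 − 1) = 1/5 ≈ 0.2.
#ef31ad → (239, 49, 173); #d3a055 → (211, 160, 85).
R = 239 + 0.2 × (211 − 239) = 233.4 → 233
G = 49 + 0.2 × (160 − 49) = 71.2 → 71
B = 173 + 0.2 × (85 − 173) = 155.4 → 155

(233, 71, 155)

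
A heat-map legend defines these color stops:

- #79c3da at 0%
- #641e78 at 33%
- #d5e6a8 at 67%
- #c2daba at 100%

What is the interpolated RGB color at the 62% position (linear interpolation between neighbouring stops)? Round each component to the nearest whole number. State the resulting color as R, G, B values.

62% lies between the 33% and 67% stops, so the local fraction is t = (62 − 33)/(67 − 33) = 29/34 ≈ 0.8529.
#641e78 → (100, 30, 120); #d5e6a8 → (213, 230, 168).
R = 100 + 0.8529 × (213 − 100) = 196.378 → 196
G = 30 + 0.8529 × (230 − 30) = 200.58 → 201
B = 120 + 0.8529 × (168 − 120) = 160.939 → 161

(196, 201, 161)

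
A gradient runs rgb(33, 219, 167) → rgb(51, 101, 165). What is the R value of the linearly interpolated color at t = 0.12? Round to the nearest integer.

35

R = 33 + 0.12 × (51 − 33) = 35.16 → 35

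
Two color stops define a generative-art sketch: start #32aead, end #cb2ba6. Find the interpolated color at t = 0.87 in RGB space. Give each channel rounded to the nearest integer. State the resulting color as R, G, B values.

#32aead → (50, 174, 173); #cb2ba6 → (203, 43, 166).
R = 50 + 0.87 × (203 − 50) = 50 + 0.87 × 153 = 183.11 → 183
G = 174 + 0.87 × (43 − 174) = 174 + 0.87 × -131 = 60.03 → 60
B = 173 + 0.87 × (166 − 173) = 173 + 0.87 × -7 = 166.91 → 167
So the blended color is (183, 60, 167), about #b73ca7.

(183, 60, 167)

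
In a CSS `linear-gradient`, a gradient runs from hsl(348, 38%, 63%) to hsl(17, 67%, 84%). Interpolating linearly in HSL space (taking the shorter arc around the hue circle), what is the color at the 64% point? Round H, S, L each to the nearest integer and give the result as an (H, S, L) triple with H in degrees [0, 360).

(7, 57, 76)

Hue: 17 − 348 = -331°, but |-331| > 180 so the shorter arc goes the other way: Δh = -331 + 360 = 29°.
H = 348 + 0.64 × (29) = 366.56 → 367 → 367 mod 360 = 7°
S = 38 + 0.64 × (67 − 38) = 56.56 → 57%
L = 63 + 0.64 × (84 − 63) = 76.44 → 76%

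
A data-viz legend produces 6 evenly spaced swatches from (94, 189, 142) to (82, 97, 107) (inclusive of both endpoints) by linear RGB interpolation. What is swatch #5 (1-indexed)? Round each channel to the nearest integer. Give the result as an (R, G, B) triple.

(84, 115, 114)

With 6 swatches and endpoints inclusive, swatch 5 sits at t = (5 − 1)/(6 − 1) = 4/5 ≈ 0.8.
R = 94 + 0.8 × (82 − 94) = 84.4 → 84
G = 189 + 0.8 × (97 − 189) = 115.4 → 115
B = 142 + 0.8 × (107 − 142) = 114 → 114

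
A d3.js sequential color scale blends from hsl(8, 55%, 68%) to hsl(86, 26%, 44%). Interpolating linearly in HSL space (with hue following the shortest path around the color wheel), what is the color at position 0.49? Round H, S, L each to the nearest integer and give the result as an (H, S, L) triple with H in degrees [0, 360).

Hue arc: Δh = 86 − 8 = 78° (|Δh| ≤ 180, already the shorter path).
H = 8 + 0.49 × (78) = 46.22 → 46°
S = 55 + 0.49 × (26 − 55) = 40.79 → 41%
L = 68 + 0.49 × (44 − 68) = 56.24 → 56%

(46, 41, 56)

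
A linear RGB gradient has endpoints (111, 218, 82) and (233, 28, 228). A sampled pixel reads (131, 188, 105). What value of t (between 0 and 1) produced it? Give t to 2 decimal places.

Invert the lerp on the G channel (largest span, 190): t = (188 − 218) / (28 − 218) = -30/-190 = 0.15789.
Check on R: (131 − 111)/(233 − 111) = 0.1639 ✓

0.16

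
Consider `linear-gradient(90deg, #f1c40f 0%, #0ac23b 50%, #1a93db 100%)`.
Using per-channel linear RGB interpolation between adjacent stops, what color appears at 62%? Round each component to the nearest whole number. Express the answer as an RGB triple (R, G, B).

(14, 183, 97)

62% lies between the 50% and 100% stops, so the local fraction is t = (62 − 50)/(100 − 50) = 12/50 ≈ 0.24.
#0ac23b → (10, 194, 59); #1a93db → (26, 147, 219).
R = 10 + 0.24 × (26 − 10) = 13.84 → 14
G = 194 + 0.24 × (147 − 194) = 182.72 → 183
B = 59 + 0.24 × (219 − 59) = 97.4 → 97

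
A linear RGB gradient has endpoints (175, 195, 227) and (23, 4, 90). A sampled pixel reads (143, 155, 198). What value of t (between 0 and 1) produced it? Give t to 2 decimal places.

0.21

Invert the lerp on the G channel (largest span, 191): t = (155 − 195) / (4 − 195) = -40/-191 = 0.20942.
Check on R: (143 − 175)/(23 − 175) = 0.2105 ✓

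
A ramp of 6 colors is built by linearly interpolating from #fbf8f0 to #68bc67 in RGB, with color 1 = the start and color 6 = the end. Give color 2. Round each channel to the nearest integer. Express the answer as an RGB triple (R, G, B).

With 6 swatches and endpoints inclusive, swatch 2 sits at t = (2 − 1)/(6 − 1) = 1/5 ≈ 0.2.
#fbf8f0 → (251, 248, 240); #68bc67 → (104, 188, 103).
R = 251 + 0.2 × (104 − 251) = 221.6 → 222
G = 248 + 0.2 × (188 − 248) = 236 → 236
B = 240 + 0.2 × (103 − 240) = 212.6 → 213

(222, 236, 213)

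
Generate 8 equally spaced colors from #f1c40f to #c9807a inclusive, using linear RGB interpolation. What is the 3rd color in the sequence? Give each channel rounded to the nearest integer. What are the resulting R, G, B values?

With 8 swatches and endpoints inclusive, swatch 3 sits at t = (3 − 1)/(8 − 1) = 2/7 ≈ 0.2857.
#f1c40f → (241, 196, 15); #c9807a → (201, 128, 122).
R = 241 + 0.2857 × (201 − 241) = 229.572 → 230
G = 196 + 0.2857 × (128 − 196) = 176.572 → 177
B = 15 + 0.2857 × (122 − 15) = 45.57 → 46

(230, 177, 46)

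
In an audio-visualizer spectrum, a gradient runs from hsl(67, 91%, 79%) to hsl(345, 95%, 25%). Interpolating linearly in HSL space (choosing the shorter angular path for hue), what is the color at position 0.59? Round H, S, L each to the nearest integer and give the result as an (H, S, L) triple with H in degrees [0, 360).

(19, 93, 47)

Hue: 345 − 67 = 278°, but |278| > 180 so the shorter arc goes the other way: Δh = 278 − 360 = -82°.
H = 67 + 0.59 × (-82) = 18.62 → 19°
S = 91 + 0.59 × (95 − 91) = 93.36 → 93%
L = 79 + 0.59 × (25 − 79) = 47.14 → 47%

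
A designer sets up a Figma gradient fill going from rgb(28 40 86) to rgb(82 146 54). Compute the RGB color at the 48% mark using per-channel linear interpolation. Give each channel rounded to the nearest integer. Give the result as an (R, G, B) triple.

(54, 91, 71)

48% corresponds to t = 0.48.
R = 28 + 0.48 × (82 − 28) = 28 + 0.48 × 54 = 53.92 → 54
G = 40 + 0.48 × (146 − 40) = 40 + 0.48 × 106 = 90.88 → 91
B = 86 + 0.48 × (54 − 86) = 86 + 0.48 × -32 = 70.64 → 71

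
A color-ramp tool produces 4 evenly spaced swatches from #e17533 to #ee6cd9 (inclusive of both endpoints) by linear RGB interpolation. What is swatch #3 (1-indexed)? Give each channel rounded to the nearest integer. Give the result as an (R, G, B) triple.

With 4 swatches and endpoints inclusive, swatch 3 sits at t = (3 − 1)/(4 − 1) = 2/3 ≈ 0.6667.
#e17533 → (225, 117, 51); #ee6cd9 → (238, 108, 217).
R = 225 + 0.6667 × (238 − 225) = 233.667 → 234
G = 117 + 0.6667 × (108 − 117) = 111 → 111
B = 51 + 0.6667 × (217 − 51) = 161.672 → 162

(234, 111, 162)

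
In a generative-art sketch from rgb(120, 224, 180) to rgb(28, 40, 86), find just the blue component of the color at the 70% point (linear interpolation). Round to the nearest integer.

114

B = 180 + 0.7 × (86 − 180) = 114.2 → 114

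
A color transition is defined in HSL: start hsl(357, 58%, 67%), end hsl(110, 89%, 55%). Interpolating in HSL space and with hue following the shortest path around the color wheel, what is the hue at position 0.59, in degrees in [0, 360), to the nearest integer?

Hue: 110 − 357 = -247°, but |-247| > 180 so the shorter arc goes the other way: Δh = -247 + 360 = 113°.
H = 357 + 0.59 × (113) = 423.67 → 424 → 424 mod 360 = 64°

64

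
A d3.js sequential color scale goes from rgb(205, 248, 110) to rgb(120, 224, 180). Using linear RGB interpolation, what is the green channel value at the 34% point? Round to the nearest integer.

G = 248 + 0.34 × (224 − 248) = 239.84 → 240

240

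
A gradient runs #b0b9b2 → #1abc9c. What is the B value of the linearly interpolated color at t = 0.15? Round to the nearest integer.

175

B₁ = 178 (from #b0b9b2), B₂ = 156 (from #1abc9c).
B = 178 + 0.15 × (156 − 178) = 174.7 → 175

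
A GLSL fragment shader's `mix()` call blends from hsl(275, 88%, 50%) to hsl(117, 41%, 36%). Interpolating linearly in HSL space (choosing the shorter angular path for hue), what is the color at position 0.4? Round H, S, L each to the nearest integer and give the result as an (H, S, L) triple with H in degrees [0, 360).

Hue arc: Δh = 117 − 275 = -158° (|Δh| ≤ 180, already the shorter path).
H = 275 + 0.4 × (-158) = 211.8 → 212°
S = 88 + 0.4 × (41 − 88) = 69.2 → 69%
L = 50 + 0.4 × (36 − 50) = 44.4 → 44%

(212, 69, 44)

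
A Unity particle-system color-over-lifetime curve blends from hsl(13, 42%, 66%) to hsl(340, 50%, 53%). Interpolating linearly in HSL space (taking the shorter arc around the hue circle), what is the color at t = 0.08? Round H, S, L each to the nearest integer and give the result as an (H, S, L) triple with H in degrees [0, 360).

(10, 43, 65)

Hue: 340 − 13 = 327°, but |327| > 180 so the shorter arc goes the other way: Δh = 327 − 360 = -33°.
H = 13 + 0.08 × (-33) = 10.36 → 10°
S = 42 + 0.08 × (50 − 42) = 42.64 → 43%
L = 66 + 0.08 × (53 − 66) = 64.96 → 65%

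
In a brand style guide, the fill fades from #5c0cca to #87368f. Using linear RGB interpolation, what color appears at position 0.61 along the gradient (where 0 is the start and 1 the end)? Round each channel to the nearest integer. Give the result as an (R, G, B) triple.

#5c0cca → (92, 12, 202); #87368f → (135, 54, 143).
R = 92 + 0.61 × (135 − 92) = 92 + 0.61 × 43 = 118.23 → 118
G = 12 + 0.61 × (54 − 12) = 12 + 0.61 × 42 = 37.62 → 38
B = 202 + 0.61 × (143 − 202) = 202 + 0.61 × -59 = 166.01 → 166

(118, 38, 166)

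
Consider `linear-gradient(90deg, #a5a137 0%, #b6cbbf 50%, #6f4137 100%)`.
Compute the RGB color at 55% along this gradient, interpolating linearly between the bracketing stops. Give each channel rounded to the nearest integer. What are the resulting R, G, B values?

55% lies between the 50% and 100% stops, so the local fraction is t = (55 − 50)/(100 − 50) = 5/50 ≈ 0.1.
#b6cbbf → (182, 203, 191); #6f4137 → (111, 65, 55).
R = 182 + 0.1 × (111 − 182) = 174.9 → 175
G = 203 + 0.1 × (65 − 203) = 189.2 → 189
B = 191 + 0.1 × (55 − 191) = 177.4 → 177

(175, 189, 177)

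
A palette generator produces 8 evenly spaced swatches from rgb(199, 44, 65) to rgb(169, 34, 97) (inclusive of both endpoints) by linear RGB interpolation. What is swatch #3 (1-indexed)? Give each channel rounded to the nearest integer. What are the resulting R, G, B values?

(190, 41, 74)

With 8 swatches and endpoints inclusive, swatch 3 sits at t = (3 − 1)/(8 − 1) = 2/7 ≈ 0.2857.
R = 199 + 0.2857 × (169 − 199) = 190.429 → 190
G = 44 + 0.2857 × (34 − 44) = 41.143 → 41
B = 65 + 0.2857 × (97 − 65) = 74.142 → 74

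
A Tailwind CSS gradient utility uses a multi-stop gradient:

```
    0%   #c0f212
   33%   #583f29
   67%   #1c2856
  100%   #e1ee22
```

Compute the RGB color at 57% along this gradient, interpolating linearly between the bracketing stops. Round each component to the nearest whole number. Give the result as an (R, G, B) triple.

57% lies between the 33% and 67% stops, so the local fraction is t = (57 − 33)/(67 − 33) = 24/34 ≈ 0.7059.
#583f29 → (88, 63, 41); #1c2856 → (28, 40, 86).
R = 88 + 0.7059 × (28 − 88) = 45.646 → 46
G = 63 + 0.7059 × (40 − 63) = 46.764 → 47
B = 41 + 0.7059 × (86 − 41) = 72.766 → 73

(46, 47, 73)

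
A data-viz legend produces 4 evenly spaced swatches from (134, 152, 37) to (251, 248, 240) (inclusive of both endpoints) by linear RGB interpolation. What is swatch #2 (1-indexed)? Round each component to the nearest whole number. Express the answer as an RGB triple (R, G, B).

(173, 184, 105)

With 4 swatches and endpoints inclusive, swatch 2 sits at t = (2 − 1)/(4 − 1) = 1/3 ≈ 0.3333.
R = 134 + 0.3333 × (251 − 134) = 172.996 → 173
G = 152 + 0.3333 × (248 − 152) = 183.997 → 184
B = 37 + 0.3333 × (240 − 37) = 104.66 → 105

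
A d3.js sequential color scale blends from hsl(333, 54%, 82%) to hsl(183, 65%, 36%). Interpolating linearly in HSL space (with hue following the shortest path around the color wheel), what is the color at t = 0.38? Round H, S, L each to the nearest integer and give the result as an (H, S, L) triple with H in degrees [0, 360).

Hue arc: Δh = 183 − 333 = -150° (|Δh| ≤ 180, already the shorter path).
H = 333 + 0.38 × (-150) = 276 → 276°
S = 54 + 0.38 × (65 − 54) = 58.18 → 58%
L = 82 + 0.38 × (36 − 82) = 64.52 → 65%

(276, 58, 65)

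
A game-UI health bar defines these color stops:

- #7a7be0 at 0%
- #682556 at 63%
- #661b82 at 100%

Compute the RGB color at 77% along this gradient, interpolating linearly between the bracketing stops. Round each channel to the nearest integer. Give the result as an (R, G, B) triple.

77% lies between the 63% and 100% stops, so the local fraction is t = (77 − 63)/(100 − 63) = 14/37 ≈ 0.3784.
#682556 → (104, 37, 86); #661b82 → (102, 27, 130).
R = 104 + 0.3784 × (102 − 104) = 103.243 → 103
G = 37 + 0.3784 × (27 − 37) = 33.216 → 33
B = 86 + 0.3784 × (130 − 86) = 102.65 → 103

(103, 33, 103)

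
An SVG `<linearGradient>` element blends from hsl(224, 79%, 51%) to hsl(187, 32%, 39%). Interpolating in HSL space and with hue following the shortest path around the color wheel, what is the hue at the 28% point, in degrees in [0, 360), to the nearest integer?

214

Hue arc: Δh = 187 − 224 = -37° (|Δh| ≤ 180, already the shorter path).
H = 224 + 0.28 × (-37) = 213.64 → 214°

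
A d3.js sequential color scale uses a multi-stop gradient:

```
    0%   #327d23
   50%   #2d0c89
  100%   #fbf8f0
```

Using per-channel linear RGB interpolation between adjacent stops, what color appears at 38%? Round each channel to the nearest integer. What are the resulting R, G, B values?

38% lies between the 0% and 50% stops, so the local fraction is t = (38 − 0)/(50 − 0) = 38/50 ≈ 0.76.
#327d23 → (50, 125, 35); #2d0c89 → (45, 12, 137).
R = 50 + 0.76 × (45 − 50) = 46.2 → 46
G = 125 + 0.76 × (12 − 125) = 39.12 → 39
B = 35 + 0.76 × (137 − 35) = 112.52 → 113

(46, 39, 113)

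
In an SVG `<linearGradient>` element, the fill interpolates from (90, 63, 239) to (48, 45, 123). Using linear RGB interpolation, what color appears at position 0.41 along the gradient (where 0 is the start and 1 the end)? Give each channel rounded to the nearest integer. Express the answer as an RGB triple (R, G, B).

(73, 56, 191)

R = 90 + 0.41 × (48 − 90) = 90 + 0.41 × -42 = 72.78 → 73
G = 63 + 0.41 × (45 − 63) = 63 + 0.41 × -18 = 55.62 → 56
B = 239 + 0.41 × (123 − 239) = 239 + 0.41 × -116 = 191.44 → 191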